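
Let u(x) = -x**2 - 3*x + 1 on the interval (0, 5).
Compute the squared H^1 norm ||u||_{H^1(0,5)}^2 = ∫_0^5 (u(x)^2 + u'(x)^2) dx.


||u||_{H^1}^2 = 12875/6

The H^1 norm (squared) on an interval (0, L) is
  ||u||_{H^1}^2 = ∫_0^L u(x)^2 dx + ∫_0^L u'(x)^2 dx.
Compute u'(x) = -2*x - 3.
Then u(x)^2 = x**4 + 6*x**3 + 7*x**2 - 6*x + 1 and u'(x)^2 = 4*x**2 + 12*x + 9.
Integrate each monomial from 0 to 5 using ∫_0^5 c·x^n dx = c·5^(n+1)/(n+1):
  ∫_0^5 u(x)^2 dx = ∫_0^5 (x^4 + 6*x^3 + 7*x^2 - 6*x + 1) dx. Term by term:
    ∫_0^5 x^4 dx = 625;  ∫_0^5 6*x^3 dx = 1875/2;  ∫_0^5 7*x^2 dx = 875/3;
    ∫_0^5 -6*x dx = -75;  ∫_0^5 1 dx = 5.
  Sum: 625 + 1875/2 + 875/3 − 75 + 5 = 10705/6.
  ∫_0^5 u'(x)^2 dx = ∫_0^5 (4*x^2 + 12*x + 9) dx. Term by term:
    ∫_0^5 4*x^2 dx = 500/3;  ∫_0^5 12*x dx = 150;  ∫_0^5 9 dx = 45.
  Sum: 500/3 + 150 + 45 = 1085/3.
Adding: ||u||_{H^1}^2 = 10705/6 + 1085/3 = 12875/6.


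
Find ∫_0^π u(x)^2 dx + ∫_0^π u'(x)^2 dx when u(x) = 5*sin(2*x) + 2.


||u||_{H^1(0,π)}^2 = 133*π/2

u'(x) = 10*cos(2*x).
Expand u² and (u')² and integrate term by term on (0, π), using: for integers n ≥ 1, ∫_0^π sin²(nx) dx = ∫_0^π cos²(nx) dx = π/2; for n ≠ n', ∫_0^π sin(nx)sin(n'x) dx = ∫_0^π cos(nx)cos(n'x) dx = 0; and by product-to-sum, ∫_0^π sin(nx)cos(n'x) dx = ½∫_0^π [sin((n+n')x) + sin((n−n')x)] dx, which is 0 when n+n' is even and 2n/(n²−n'²) when n+n' is odd (it need not vanish on (0, π)). For the constant mode: ∫_0^π 1 dx = π, ∫_0^π cos(nx) dx = 0, ∫_0^π sin(nx) dx = (1−(−1)^n)/n.
  u² squared terms: (2)²·∫1 dx = 4·π = 4*π;  (5)²·∫sin(2x)² dx = 25·π/2 = 25*π/2.
  u² cross terms: 2·(2)·(5)·∫1·sin(2x) dx = 20·(0) = 0.
  So ∫_0^π u² dx = 4*π + 25*π/2 + 0 = 33*π/2.
  (u')² squared terms: (10)²·∫cos(2x)² dx = 100·π/2 = 50*π.
  So ∫_0^π (u')² dx = 50*π.
||u||_{H^1}^2 = (33*π/2) + (50*π) = 133*π/2.


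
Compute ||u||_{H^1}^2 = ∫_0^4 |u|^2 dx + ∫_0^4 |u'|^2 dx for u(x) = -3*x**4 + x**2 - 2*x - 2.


||u||_{H^1}^2 = 12371104/21

The H^1 norm (squared) on an interval (0, L) is
  ||u||_{H^1}^2 = ∫_0^L u(x)^2 dx + ∫_0^L u'(x)^2 dx.
Compute u'(x) = -12*x**3 + 2*x - 2.
Then u(x)^2 = 9*x**8 - 6*x**6 + 12*x**5 + 13*x**4 - 4*x**3 + 8*x + 4 and u'(x)^2 = 144*x**6 - 48*x**4 + 48*x**3 + 4*x**2 - 8*x + 4.
Integrate each monomial from 0 to 4 using ∫_0^4 c·x^n dx = c·4^(n+1)/(n+1):
  ∫_0^4 u(x)^2 dx = ∫_0^4 (9*x^8 - 6*x^6 + 12*x^5 + 13*x^4 - 4*x^3 + 8*x + 4) dx. Term by term:
    ∫_0^4 9*x^8 dx = 262144;  ∫_0^4 -6*x^6 dx = -98304/7;  ∫_0^4 12*x^5 dx = 8192;
    ∫_0^4 13*x^4 dx = 13312/5;  ∫_0^4 -4*x^3 dx = -256;  ∫_0^4 8*x dx = 64;
    ∫_0^4 4 dx = 16.
  Sum: 262144 − 98304/7 + 8192 + 13312/5 − 256 + 64 + 16 = 9057264/35.
  ∫_0^4 u'(x)^2 dx = ∫_0^4 (144*x^6 - 48*x^4 + 48*x^3 + 4*x^2 - 8*x + 4) dx. Term by term:
    ∫_0^4 144*x^6 dx = 2359296/7;  ∫_0^4 -48*x^4 dx = -49152/5;  ∫_0^4 48*x^3 dx = 3072;
    ∫_0^4 4*x^2 dx = 256/3;  ∫_0^4 -8*x dx = -64;  ∫_0^4 4 dx = 16.
  Sum: 2359296/7 − 49152/5 + 3072 + 256/3 − 64 + 16 = 34683728/105.
Adding: ||u||_{H^1}^2 = 9057264/35 + 34683728/105 = 12371104/21.


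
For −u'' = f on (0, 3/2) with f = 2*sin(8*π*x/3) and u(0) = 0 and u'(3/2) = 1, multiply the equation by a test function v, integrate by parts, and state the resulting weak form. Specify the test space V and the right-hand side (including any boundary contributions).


V = {v ∈ H^1(0, 3/2) : v(0) = 0} (test functions vanish at x = 0 where u is specified); weak form: ∫_0^3/2 u'v' dx = ∫_0^3/2 (2*sin(8*π*x/3)) v dx + v(3/2) for all v ∈ V.

Multiply both sides by a test function v and integrate from 0 to 3/2:
  ∫_0^3/2 −u''(x) v(x) dx = ∫_0^3/2 f(x) v(x) dx.
Integrate the LHS by parts once:
  ∫_0^3/2 −u'' v dx = −[u'(x) v(x)]_0^3/2 + ∫_0^3/2 u'(x) v'(x) dx.
Thus ∫_0^3/2 u'(x) v'(x) dx = ∫_0^3/2 f(x) v(x) dx + [u'(x) v(x)]_0^3/2.
Choose V so that boundary terms are either known or forced to vanish.
Mixed BC: u(0) = 0 (Dirichlet) and u'(3/2) = 1 (Neumann). Define V = {v ∈ H^1(0, 3/2) : v(0) = 0}. Then [u' v]_0^3/2 = u'(3/2)·v(3/2) − u'(0)·0 = v(3/2).
Weak formulation: find u (satisfying any essential BC) such that ∫_0^3/2 u'(x) v'(x) dx = ∫_0^3/2 f v dx + v(3/2) for all v ∈ V (Dirichlet at 0 absorbed into V; Neumann datum at x = 3/2 contributes the boundary term).
Substituting f(x) = 2*sin(8*π*x/3), the right-hand side is ∫_0^3/2 (2*sin(8*π*x/3)) v dx + v(3/2).


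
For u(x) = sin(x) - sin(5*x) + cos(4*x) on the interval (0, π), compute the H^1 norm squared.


||u||_{H^1(0,π)}^2 = -1904/45 + 45*π/2

u'(x) = -4*sin(4*x) + cos(x) - 5*cos(5*x).
Expand u² and (u')² and integrate term by term on (0, π), using: for integers n ≥ 1, ∫_0^π sin²(nx) dx = ∫_0^π cos²(nx) dx = π/2; for n ≠ n', ∫_0^π sin(nx)sin(n'x) dx = ∫_0^π cos(nx)cos(n'x) dx = 0; and by product-to-sum, ∫_0^π sin(nx)cos(n'x) dx = ½∫_0^π [sin((n+n')x) + sin((n−n')x)] dx, which is 0 when n+n' is even and 2n/(n²−n'²) when n+n' is odd (it need not vanish on (0, π)).
  u² squared terms: (-1)²·∫sin(5x)² dx = 1·π/2 = π/2;  (1)²·∫cos(4x)² dx = 1·π/2 = π/2;  (1)²·∫sin(x)² dx = 1·π/2 = π/2.
  u² cross terms: 2·(-1)·(1)·∫sin(5x)·cos(4x) dx = -2·(10/9) = -20/9;  2·(-1)·(1)·∫sin(5x)·sin(x) dx = -2·(0) = 0;  2·(1)·(1)·∫cos(4x)·sin(x) dx = 2·(-2/15) = -4/15.
  So ∫_0^π u² dx = π/2 + π/2 + π/2 − 20/9 + 0 − 4/15 = -112/45 + 3*π/2.
  (u')² squared terms: (-5)²·∫cos(5x)² dx = 25·π/2 = 25*π/2;  (-4)²·∫sin(4x)² dx = 16·π/2 = 8*π;  (1)²·∫cos(x)² dx = 1·π/2 = π/2.
  (u')² cross terms: 2·(-5)·(-4)·∫cos(5x)·sin(4x) dx = 40·(-8/9) = -320/9;  2·(-5)·(1)·∫cos(5x)·cos(x) dx = -10·(0) = 0;  2·(-4)·(1)·∫sin(4x)·cos(x) dx = -8·(8/15) = -64/15.
  So ∫_0^π (u')² dx = 25*π/2 + 8*π + π/2 − 320/9 + 0 − 64/15 = -1792/45 + 21*π.
||u||_{H^1}^2 = (-112/45 + 3*π/2) + (-1792/45 + 21*π) = -1904/45 + 45*π/2.


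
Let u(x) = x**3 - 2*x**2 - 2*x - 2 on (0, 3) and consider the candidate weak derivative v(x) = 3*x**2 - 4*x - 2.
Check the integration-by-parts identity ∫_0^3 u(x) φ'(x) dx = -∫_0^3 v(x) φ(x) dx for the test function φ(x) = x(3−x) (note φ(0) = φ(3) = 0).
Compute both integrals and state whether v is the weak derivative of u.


LHS = -9/20, RHS = -9/20. Yes, v = u' weakly.

u(x) = x**3 - 2*x**2 - 2*x - 2, classical derivative u'(x) = 3*x**2 - 4*x - 2.
φ(x) = x(3−x), so φ'(x) = 3 - 2*x.
Note φ(0) = φ(3) = 0, so the boundary term u·φ vanishes.
LHS = ∫_0^3 u(x) φ'(x) dx = ∫_0^3 (-2*x^4 + 7*x^3 - 2*x^2 - 2*x - 6) dx. Term by term:
  ∫_0^3 -2*x^4 dx = -486/5;  ∫_0^3 7*x^3 dx = 567/4;  ∫_0^3 -2*x^2 dx = -18;
  ∫_0^3 -2*x dx = -9;  ∫_0^3 -6 dx = -18.
Sum: -486/5 + 567/4 − 18 − 9 − 18 = -9/20.
So LHS = -9/20.
∫_0^3 v(x) φ(x) dx = ∫_0^3 (-3*x^4 + 13*x^3 - 10*x^2 - 6*x) dx. Term by term:
  ∫_0^3 -3*x^4 dx = -729/5;  ∫_0^3 13*x^3 dx = 1053/4;  ∫_0^3 -10*x^2 dx = -90;
  ∫_0^3 -6*x dx = -27.
Sum: -729/5 + 1053/4 − 90 − 27 = 9/20.
So RHS = -∫_0^3 v(x) φ(x) dx = -9/20.
LHS = RHS, so the identity holds for this test φ.
Moreover u is smooth here and v(x) = u'(x) = 3*x**2 - 4*x - 2 pointwise, so the identity holds for every test function. Hence v is the weak derivative of u.


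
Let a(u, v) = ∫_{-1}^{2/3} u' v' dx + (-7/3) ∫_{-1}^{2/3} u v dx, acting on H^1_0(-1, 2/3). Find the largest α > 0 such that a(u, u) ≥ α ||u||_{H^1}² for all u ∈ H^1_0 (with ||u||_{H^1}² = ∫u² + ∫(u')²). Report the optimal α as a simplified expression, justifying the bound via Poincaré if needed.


α = (-175 + 27*π^2)/(3*(25 + 9*π^2))

Coercivity of a(·,·) on H^1_0(-1, 2/3) means a(u, u) ≥ α ||u||_{H^1}² for every u ∈ H^1_0.
The interval has length L = 5/3, and Poincaré/coercivity depend only on L. Here a(u, u) = ∫(u')² + (-7/3)·∫u².
Here c = -7/3 < 0 with |c| < (π/L)² = 9*π^2/25, so coercivity still holds. The condition a(u,u) ≥ α||u||_{H^1}² reads (1−α)∫(u')² ≥ (α−c)∫u². Any admissible α is ≤ 1 (rapidly oscillating u have ∫u²/∫(u')² → 0), and α = 1 would force 0 ≥ (1−c)∫u², impossible since c < 1; so 1−α > 0. By the sharp Poincaré inequality on H^1_0 of an interval of length L, ∫(u')² ≥ (π/L)²∫u² with equality for the first sine mode sin(π(x−x₀)/L) (x₀ the left endpoint), so the inequality holds for all u iff (1−α)(π/L)² ≥ α − c, i.e. α ≤ ((π/L)² + c)/((π/L)² + 1) = (1 + c(L/π)²)/(1 + (L/π)²). (Direct route, valid since c ≤ 0: Poincaré gives c∫u² ≥ c(L/π)²∫(u')², so a(u,u) ≥ (1 + c(L/π)²)∫(u')², while ||u||_{H^1}² ≤ (1 + (L/π)²)∫(u')²; dividing yields the same α.) With (π/L)² = 9*π^2/25 and c = -7/3, the largest admissible constant is α = ((π/L)² + c)/((π/L)² + 1).
Simplifying, α = (-175 + 27*π^2)/(3*(25 + 9*π^2)).


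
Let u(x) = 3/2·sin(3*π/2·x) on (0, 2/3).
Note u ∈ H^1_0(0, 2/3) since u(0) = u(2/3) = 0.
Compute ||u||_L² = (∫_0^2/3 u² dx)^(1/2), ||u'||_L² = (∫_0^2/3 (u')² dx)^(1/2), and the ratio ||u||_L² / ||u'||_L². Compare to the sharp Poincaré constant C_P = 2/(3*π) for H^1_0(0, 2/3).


||u||_L² / ||u'||_L² = 2/(3*π) = C_P.

u(x) = 3/2·sin(3*π/2·x), so u'(x) = 9*π*cos(3*π*x/2)/4.
Writing u(x) = A·sin(kπx/L) with A = 3/2 and k = 1, use ∫_0^L sin²(kπx/L) dx = L/2 and ∫_0^L cos²(kπx/L) dx = L/2.
u² = 9/4·sin²(3*π/2·x) and (u')² = 81*π^2/16·cos²(3*π/2·x), and each of sin², cos² integrates to L/2 = 1/3 over (0, 2/3).
∫_0^2/3 u² dx = 3/4, so ||u||_L² = sqrt(3)/2.
∫_0^2/3 (u')² dx = 27*π^2/16, so ||u'||_L² = 3*sqrt(3)*π/4.
Ratio ||u||_L² / ||u'||_L² = 2/(3*π).
Sharp Poincaré constant on H^1_0(0, 2/3) is C_P = L/π = 2/(3*π), achieved by sin(3*π/2·x).
This is the k = 1 eigenfunction (up to amplitude), so the ratio equals the sharp Poincaré constant exactly.


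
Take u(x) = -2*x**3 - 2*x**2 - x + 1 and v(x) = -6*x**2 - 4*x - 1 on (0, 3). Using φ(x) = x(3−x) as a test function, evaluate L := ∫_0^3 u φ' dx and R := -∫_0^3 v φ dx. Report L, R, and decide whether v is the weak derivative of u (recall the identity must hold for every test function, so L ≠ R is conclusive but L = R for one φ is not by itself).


LHS = 522/5, RHS = 522/5. Yes, v = u' weakly.

u(x) = -2*x**3 - 2*x**2 - x + 1, classical derivative u'(x) = -6*x**2 - 4*x - 1.
φ(x) = x(3−x), so φ'(x) = 3 - 2*x.
Note φ(0) = φ(3) = 0, so the boundary term u·φ vanishes.
LHS = ∫_0^3 u(x) φ'(x) dx = ∫_0^3 (4*x^4 - 2*x^3 - 4*x^2 - 5*x + 3) dx. Term by term:
  ∫_0^3 4*x^4 dx = 972/5;  ∫_0^3 -2*x^3 dx = -81/2;  ∫_0^3 -4*x^2 dx = -36;
  ∫_0^3 -5*x dx = -45/2;  ∫_0^3 3 dx = 9.
Sum: 972/5 − 81/2 − 36 − 45/2 + 9 = 522/5.
So LHS = 522/5.
∫_0^3 v(x) φ(x) dx = ∫_0^3 (6*x^4 - 14*x^3 - 11*x^2 - 3*x) dx. Term by term:
  ∫_0^3 6*x^4 dx = 1458/5;  ∫_0^3 -14*x^3 dx = -567/2;  ∫_0^3 -11*x^2 dx = -99;
  ∫_0^3 -3*x dx = -27/2.
Sum: 1458/5 − 567/2 − 99 − 27/2 = -522/5.
So RHS = -∫_0^3 v(x) φ(x) dx = 522/5.
LHS = RHS, so the identity holds for this test φ.
Moreover u is smooth here and v(x) = u'(x) = -6*x**2 - 4*x - 1 pointwise, so the identity holds for every test function. Hence v is the weak derivative of u.


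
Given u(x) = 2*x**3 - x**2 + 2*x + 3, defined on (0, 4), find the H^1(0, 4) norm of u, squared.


||u||_{H^1}^2 = 108236/7

The H^1 norm (squared) on an interval (0, L) is
  ||u||_{H^1}^2 = ∫_0^L u(x)^2 dx + ∫_0^L u'(x)^2 dx.
Compute u'(x) = 6*x**2 - 2*x + 2.
Then u(x)^2 = 4*x**6 - 4*x**5 + 9*x**4 + 8*x**3 - 2*x**2 + 12*x + 9 and u'(x)^2 = 36*x**4 - 24*x**3 + 28*x**2 - 8*x + 4.
Integrate each monomial from 0 to 4 using ∫_0^4 c·x^n dx = c·4^(n+1)/(n+1):
  ∫_0^4 u(x)^2 dx = ∫_0^4 (4*x^6 - 4*x^5 + 9*x^4 + 8*x^3 - 2*x^2 + 12*x + 9) dx. Term by term:
    ∫_0^4 4*x^6 dx = 65536/7;  ∫_0^4 -4*x^5 dx = -8192/3;  ∫_0^4 9*x^4 dx = 9216/5;
    ∫_0^4 8*x^3 dx = 512;  ∫_0^4 -2*x^2 dx = -128/3;  ∫_0^4 12*x dx = 96;
    ∫_0^4 9 dx = 36.
  Sum: 65536/7 − 8192/3 + 9216/5 + 512 − 128/3 + 96 + 36 = 952996/105.
  ∫_0^4 u'(x)^2 dx = ∫_0^4 (36*x^4 - 24*x^3 + 28*x^2 - 8*x + 4) dx. Term by term:
    ∫_0^4 36*x^4 dx = 36864/5;  ∫_0^4 -24*x^3 dx = -1536;  ∫_0^4 28*x^2 dx = 1792/3;
    ∫_0^4 -8*x dx = -64;  ∫_0^4 4 dx = 16.
  Sum: 36864/5 − 1536 + 1792/3 − 64 + 16 = 95792/15.
Adding: ||u||_{H^1}^2 = 952996/105 + 95792/15 = 108236/7.


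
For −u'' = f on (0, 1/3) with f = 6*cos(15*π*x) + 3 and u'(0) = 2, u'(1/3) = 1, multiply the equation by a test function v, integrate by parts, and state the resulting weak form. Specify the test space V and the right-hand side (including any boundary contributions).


V = H^1(0, 1/3) (v unrestricted at boundary; u is determined up to an additive constant); weak form: ∫_0^1/3 u'v' dx = ∫_0^1/3 (6*cos(15*π*x) + 3) v dx + v(1/3) − 2·v(0) for all v ∈ V.

Multiply both sides by a test function v and integrate from 0 to 1/3:
  ∫_0^1/3 −u''(x) v(x) dx = ∫_0^1/3 f(x) v(x) dx.
Integrate the LHS by parts once:
  ∫_0^1/3 −u'' v dx = −[u'(x) v(x)]_0^1/3 + ∫_0^1/3 u'(x) v'(x) dx.
Thus ∫_0^1/3 u'(x) v'(x) dx = ∫_0^1/3 f(x) v(x) dx + [u'(x) v(x)]_0^1/3.
Choose V so that boundary terms are either known or forced to vanish.
u has inhomogeneous Neumann u'(0) = 2, u'(1/3) = 1. [u' v]_0^1/3 = (1)·v(1/3) − (2)·v(0) = v(1/3) − 2·v(0). Take V = H^1(0, 1/3); boundary term becomes part of RHS.
Weak formulation: find u (satisfying any essential BC) such that ∫_0^1/3 u'(x) v'(x) dx = ∫_0^1/3 f v dx + v(1/3) − 2·v(0) for all v ∈ V (Neumann data are natural BCs: they enter the RHS as boundary terms).
Substituting f(x) = 6*cos(15*π*x) + 3, the right-hand side is ∫_0^1/3 (6*cos(15*π*x) + 3) v dx + v(1/3) − 2·v(0).
Compatibility check (pure Neumann): taking v ≡ 1 ∈ V gives 0 = ∫_0^1/3 f dx + (1) − (2), i.e. ∫_0^1/3 f dx must equal u'(0) − u'(1/3) = 1. Indeed ∫_0^1/3 (6*cos(15*π*x) + 3) dx = 1, so the data are compatible. The solution is then unique only up to an additive constant (fix it e.g. by requiring ∫_0^1/3 u dx = 0).


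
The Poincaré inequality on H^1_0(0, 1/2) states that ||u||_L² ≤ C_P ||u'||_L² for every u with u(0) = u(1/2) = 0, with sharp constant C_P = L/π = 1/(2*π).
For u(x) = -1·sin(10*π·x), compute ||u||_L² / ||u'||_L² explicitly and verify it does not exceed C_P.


||u||_L² / ||u'||_L² = 1/(10*π) < C_P = 1/(2*π).

u(x) = -1·sin(10*π·x), so u'(x) = -10*π*cos(10*π*x).
Writing u(x) = A·sin(kπx/L) with A = -1 and k = 5, use ∫_0^L sin²(kπx/L) dx = L/2 and ∫_0^L cos²(kπx/L) dx = L/2.
u² = 1·sin²(10*π·x) and (u')² = 100*π^2·cos²(10*π·x), and each of sin², cos² integrates to L/2 = 1/4 over (0, 1/2).
∫_0^1/2 u² dx = 1/4, so ||u||_L² = 1/2.
∫_0^1/2 (u')² dx = 25*π^2, so ||u'||_L² = 5*π.
Ratio ||u||_L² / ||u'||_L² = 1/(10*π).
Sharp Poincaré constant on H^1_0(0, 1/2) is C_P = L/π = 1/(2*π), achieved by sin(2*π·x).
This is the k = 5 harmonic; the ratio L/(kπ) is strictly less than C_P = L/π, consistent with the sharp inequality ||u||_L² ≤ C_P ||u'||_L².


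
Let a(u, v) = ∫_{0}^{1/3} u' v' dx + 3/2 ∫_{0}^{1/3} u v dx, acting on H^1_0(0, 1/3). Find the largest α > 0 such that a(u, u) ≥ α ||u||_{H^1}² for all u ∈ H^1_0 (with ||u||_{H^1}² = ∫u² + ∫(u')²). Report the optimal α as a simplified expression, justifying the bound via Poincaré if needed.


α = 1

Coercivity of a(·,·) on H^1_0(0, 1/3) means a(u, u) ≥ α ||u||_{H^1}² for every u ∈ H^1_0.
The interval has length L = 1/3, and Poincaré/coercivity depend only on L. Here a(u, u) = ∫(u')² + (3/2)·∫u².
Here c = 3/2 ≥ 1, so a(u,u) = ∫(u')² + c∫u² ≥ ∫(u')² + ∫u² = ||u||_{H^1}², i.e. α = 1 works. No larger α is possible: a(u,u) ≥ α||u||_{H^1}² means (1−α)∫(u')² ≥ (α−c)∫u², and for the modes u_n = sin(nπ(x−x₀)/L) (x₀ the left endpoint) one has ∫u_n²/∫(u_n')² = (L/(nπ))² → 0, so a(u_n,u_n)/||u_n||_{H^1}² → 1. Hence the optimal constant is α = 1.
Therefore α = 1.


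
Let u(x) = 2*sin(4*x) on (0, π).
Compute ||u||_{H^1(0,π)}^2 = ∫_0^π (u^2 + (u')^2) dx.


||u||_{H^1(0,π)}^2 = 34*π

u'(x) = 8*cos(4*x).
Expand u² and (u')² and integrate term by term on (0, π), using: for integers n ≥ 1, ∫_0^π sin²(nx) dx = ∫_0^π cos²(nx) dx = π/2; for n ≠ n', ∫_0^π sin(nx)sin(n'x) dx = ∫_0^π cos(nx)cos(n'x) dx = 0; and by product-to-sum, ∫_0^π sin(nx)cos(n'x) dx = ½∫_0^π [sin((n+n')x) + sin((n−n')x)] dx, which is 0 when n+n' is even and 2n/(n²−n'²) when n+n' is odd (it need not vanish on (0, π)).
  u² squared terms: (2)²·∫sin(4x)² dx = 4·π/2 = 2*π.
  So ∫_0^π u² dx = 2*π.
  (u')² squared terms: (8)²·∫cos(4x)² dx = 64·π/2 = 32*π.
  So ∫_0^π (u')² dx = 32*π.
||u||_{H^1}^2 = (2*π) + (32*π) = 34*π.


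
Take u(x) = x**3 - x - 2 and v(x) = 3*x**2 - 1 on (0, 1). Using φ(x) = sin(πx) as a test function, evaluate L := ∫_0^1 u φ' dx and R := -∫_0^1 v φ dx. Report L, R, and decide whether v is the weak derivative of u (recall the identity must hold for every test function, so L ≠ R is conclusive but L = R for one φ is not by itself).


LHS = (12 - π^2)/π^3, RHS = (12 - π^2)/π^3. Yes, v = u' weakly.

u(x) = x**3 - x - 2, classical derivative u'(x) = 3*x**2 - 1.
φ(x) = sin(πx), so φ'(x) = π*cos(π*x).
Note φ(0) = φ(1) = 0, so the boundary term u·φ vanishes.
LHS = ∫_0^1 u(x) φ'(x) dx = ∫_0^1 (π*x^3*cos(π*x) - π*x*cos(π*x) - 2*π*cos(π*x)) dx. Term by term:
  ∫_0^1 -2*π*cos(π*x) dx = 0;  ∫_0^1 π*x^3*cos(π*x) dx = -3/π + 12/π^3;  ∫_0^1 -π*x*cos(π*x) dx = 2/π.
Sum: 0 + -3/π + 12/π^3 + 2/π = (12 - π^2)/π^3.
So LHS = (12 - π^2)/π^3.
∫_0^1 v(x) φ(x) dx = ∫_0^1 (3*x^2*sin(π*x) - sin(π*x)) dx. Term by term:
  ∫_0^1 -sin(π*x) dx = -2/π;  ∫_0^1 3*x^2*sin(π*x) dx = -12/π^3 + 3/π.
Sum: -2/π + -12/π^3 + 3/π = (-12 + π^2)/π^3.
So RHS = -∫_0^1 v(x) φ(x) dx = (12 - π^2)/π^3.
LHS = RHS, so the identity holds for this test φ.
Moreover u is smooth here and v(x) = u'(x) = 3*x**2 - 1 pointwise, so the identity holds for every test function. Hence v is the weak derivative of u.


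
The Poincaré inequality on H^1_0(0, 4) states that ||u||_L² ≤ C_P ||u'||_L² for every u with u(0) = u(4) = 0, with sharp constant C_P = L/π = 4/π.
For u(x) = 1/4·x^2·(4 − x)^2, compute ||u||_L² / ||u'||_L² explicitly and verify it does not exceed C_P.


||u||_L² / ||u'||_L² = 2*sqrt(3)/3 < C_P = 4/π.

u(x) = 1/4·x^2·(4 − x)^2, so u'(x) = x*(x - 4)*(x - 2).
u(x) = 1/4·x^2·(4 − x)^2 vanishes at x = 0 and x = 4, so u ∈ H^1_0(0, 4). Differentiate via the product rule and integrate the resulting polynomials term by term.
  ∫_0^4 u² dx = ∫_0^4 (x^8/16 - x^7 + 6*x^6 - 16*x^5 + 16*x^4) dx. Term by term:
    ∫_0^4 x^8/16 dx = 16384/9;  ∫_0^4 -x^7 dx = -8192;  ∫_0^4 6*x^6 dx = 98304/7;
    ∫_0^4 -16*x^5 dx = -32768/3;  ∫_0^4 16*x^4 dx = 16384/5.
  Sum: 16384/9 − 8192 + 98304/7 − 32768/3 + 16384/5 = 8192/315.
  ∫_0^4 (u')² dx = ∫_0^4 (x^6 - 12*x^5 + 52*x^4 - 96*x^3 + 64*x^2) dx. Term by term:
    ∫_0^4 x^6 dx = 16384/7;  ∫_0^4 -12*x^5 dx = -8192;  ∫_0^4 52*x^4 dx = 53248/5;
    ∫_0^4 -96*x^3 dx = -6144;  ∫_0^4 64*x^2 dx = 4096/3.
  Sum: 16384/7 − 8192 + 53248/5 − 6144 + 4096/3 = 2048/105.
∫_0^4 u² dx = 8192/315, so ||u||_L² = 64*sqrt(70)/105.
∫_0^4 (u')² dx = 2048/105, so ||u'||_L² = 32*sqrt(210)/105.
Ratio ||u||_L² / ||u'||_L² = 2*sqrt(3)/3.
Sharp Poincaré constant on H^1_0(0, 4) is C_P = L/π = 4/π, achieved by sin(π/4·x).
A polynomial bump cannot attain the sharp Poincaré constant (only the first sine eigenfunction does), so the ratio is strictly less than C_P, consistent with ||u||_L² ≤ C_P ||u'||_L².


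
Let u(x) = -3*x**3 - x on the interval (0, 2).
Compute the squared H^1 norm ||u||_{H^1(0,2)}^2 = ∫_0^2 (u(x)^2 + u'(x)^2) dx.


||u||_{H^1}^2 = 81274/105

The H^1 norm (squared) on an interval (0, L) is
  ||u||_{H^1}^2 = ∫_0^L u(x)^2 dx + ∫_0^L u'(x)^2 dx.
Compute u'(x) = -9*x**2 - 1.
Then u(x)^2 = 9*x**6 + 6*x**4 + x**2 and u'(x)^2 = 81*x**4 + 18*x**2 + 1.
Integrate each monomial from 0 to 2 using ∫_0^2 c·x^n dx = c·2^(n+1)/(n+1):
  ∫_0^2 u(x)^2 dx = ∫_0^2 (9*x^6 + 6*x^4 + x^2) dx. Term by term:
    ∫_0^2 9*x^6 dx = 1152/7;  ∫_0^2 6*x^4 dx = 192/5;  ∫_0^2 x^2 dx = 8/3.
  Sum: 1152/7 + 192/5 + 8/3 = 21592/105.
  ∫_0^2 u'(x)^2 dx = ∫_0^2 (81*x^4 + 18*x^2 + 1) dx. Term by term:
    ∫_0^2 81*x^4 dx = 2592/5;  ∫_0^2 18*x^2 dx = 48;  ∫_0^2 1 dx = 2.
  Sum: 2592/5 + 48 + 2 = 2842/5.
Adding: ||u||_{H^1}^2 = 21592/105 + 2842/5 = 81274/105.


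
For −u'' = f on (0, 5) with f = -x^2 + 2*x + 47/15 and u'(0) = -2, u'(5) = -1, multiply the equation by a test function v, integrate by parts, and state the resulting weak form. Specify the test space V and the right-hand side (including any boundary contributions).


V = H^1(0, 5) (v unrestricted at boundary; u is determined up to an additive constant); weak form: ∫_0^5 u'v' dx = ∫_0^5 (-x^2 + 2*x + 47/15) v dx − v(5) + 2·v(0) for all v ∈ V.

Multiply both sides by a test function v and integrate from 0 to 5:
  ∫_0^5 −u''(x) v(x) dx = ∫_0^5 f(x) v(x) dx.
Integrate the LHS by parts once:
  ∫_0^5 −u'' v dx = −[u'(x) v(x)]_0^5 + ∫_0^5 u'(x) v'(x) dx.
Thus ∫_0^5 u'(x) v'(x) dx = ∫_0^5 f(x) v(x) dx + [u'(x) v(x)]_0^5.
Choose V so that boundary terms are either known or forced to vanish.
u has inhomogeneous Neumann u'(0) = -2, u'(5) = -1. [u' v]_0^5 = (-1)·v(5) − (-2)·v(0) = − v(5) + 2·v(0). Take V = H^1(0, 5); boundary term becomes part of RHS.
Weak formulation: find u (satisfying any essential BC) such that ∫_0^5 u'(x) v'(x) dx = ∫_0^5 f v dx − v(5) + 2·v(0) for all v ∈ V (Neumann data are natural BCs: they enter the RHS as boundary terms).
Substituting f(x) = -x^2 + 2*x + 47/15, the right-hand side is ∫_0^5 (-x^2 + 2*x + 47/15) v dx − v(5) + 2·v(0).
Compatibility check (pure Neumann): taking v ≡ 1 ∈ V gives 0 = ∫_0^5 f dx + (-1) − (-2), i.e. ∫_0^5 f dx must equal u'(0) − u'(5) = -1. Indeed ∫_0^5 (-x^2 + 2*x + 47/15) dx = -1, so the data are compatible. The solution is then unique only up to an additive constant (fix it e.g. by requiring ∫_0^5 u dx = 0).


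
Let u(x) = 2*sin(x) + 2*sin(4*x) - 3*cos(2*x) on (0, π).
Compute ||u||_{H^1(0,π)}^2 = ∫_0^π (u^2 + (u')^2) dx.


||u||_{H^1(0,π)}^2 = 40 + 121*π/2

u'(x) = 6*sin(2*x) + 2*cos(x) + 8*cos(4*x).
Expand u² and (u')² and integrate term by term on (0, π), using: for integers n ≥ 1, ∫_0^π sin²(nx) dx = ∫_0^π cos²(nx) dx = π/2; for n ≠ n', ∫_0^π sin(nx)sin(n'x) dx = ∫_0^π cos(nx)cos(n'x) dx = 0; and by product-to-sum, ∫_0^π sin(nx)cos(n'x) dx = ½∫_0^π [sin((n+n')x) + sin((n−n')x)] dx, which is 0 when n+n' is even and 2n/(n²−n'²) when n+n' is odd (it need not vanish on (0, π)).
  u² squared terms: (-3)²·∫cos(2x)² dx = 9·π/2 = 9*π/2;  (2)²·∫sin(x)² dx = 4·π/2 = 2*π;  (2)²·∫sin(4x)² dx = 4·π/2 = 2*π.
  u² cross terms: 2·(-3)·(2)·∫cos(2x)·sin(x) dx = -12·(-2/3) = 8;  2·(-3)·(2)·∫cos(2x)·sin(4x) dx = -12·(0) = 0;  2·(2)·(2)·∫sin(x)·sin(4x) dx = 8·(0) = 0.
  So ∫_0^π u² dx = 9*π/2 + 2*π + 2*π + 8 + 0 + 0 = 8 + 17*π/2.
  (u')² squared terms: (2)²·∫cos(x)² dx = 4·π/2 = 2*π;  (6)²·∫sin(2x)² dx = 36·π/2 = 18*π;  (8)²·∫cos(4x)² dx = 64·π/2 = 32*π.
  (u')² cross terms: 2·(2)·(6)·∫cos(x)·sin(2x) dx = 24·(4/3) = 32;  2·(2)·(8)·∫cos(x)·cos(4x) dx = 32·(0) = 0;  2·(6)·(8)·∫sin(2x)·cos(4x) dx = 96·(0) = 0.
  So ∫_0^π (u')² dx = 2*π + 18*π + 32*π + 32 + 0 + 0 = 32 + 52*π.
||u||_{H^1}^2 = (8 + 17*π/2) + (32 + 52*π) = 40 + 121*π/2.


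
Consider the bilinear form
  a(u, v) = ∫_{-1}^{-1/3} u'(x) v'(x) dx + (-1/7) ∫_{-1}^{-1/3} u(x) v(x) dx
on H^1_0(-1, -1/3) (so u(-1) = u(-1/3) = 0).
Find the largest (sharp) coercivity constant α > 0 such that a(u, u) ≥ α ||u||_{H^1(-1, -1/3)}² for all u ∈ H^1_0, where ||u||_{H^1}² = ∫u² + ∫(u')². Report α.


α = (-4 + 63*π^2)/(7*(4 + 9*π^2))

Coercivity of a(·,·) on H^1_0(-1, -1/3) means a(u, u) ≥ α ||u||_{H^1}² for every u ∈ H^1_0.
The interval has length L = 2/3, and Poincaré/coercivity depend only on L. Here a(u, u) = ∫(u')² + (-1/7)·∫u².
Here c = -1/7 < 0 with |c| < (π/L)² = 9*π^2/4, so coercivity still holds. The condition a(u,u) ≥ α||u||_{H^1}² reads (1−α)∫(u')² ≥ (α−c)∫u². Any admissible α is ≤ 1 (rapidly oscillating u have ∫u²/∫(u')² → 0), and α = 1 would force 0 ≥ (1−c)∫u², impossible since c < 1; so 1−α > 0. By the sharp Poincaré inequality on H^1_0 of an interval of length L, ∫(u')² ≥ (π/L)²∫u² with equality for the first sine mode sin(π(x−x₀)/L) (x₀ the left endpoint), so the inequality holds for all u iff (1−α)(π/L)² ≥ α − c, i.e. α ≤ ((π/L)² + c)/((π/L)² + 1) = (1 + c(L/π)²)/(1 + (L/π)²). (Direct route, valid since c ≤ 0: Poincaré gives c∫u² ≥ c(L/π)²∫(u')², so a(u,u) ≥ (1 + c(L/π)²)∫(u')², while ||u||_{H^1}² ≤ (1 + (L/π)²)∫(u')²; dividing yields the same α.) With (π/L)² = 9*π^2/4 and c = -1/7, the largest admissible constant is α = ((π/L)² + c)/((π/L)² + 1).
Simplifying, α = (-4 + 63*π^2)/(7*(4 + 9*π^2)).


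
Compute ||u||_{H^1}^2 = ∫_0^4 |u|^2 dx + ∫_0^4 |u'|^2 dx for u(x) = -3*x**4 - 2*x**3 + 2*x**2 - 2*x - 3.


||u||_{H^1}^2 = 16266916/21

The H^1 norm (squared) on an interval (0, L) is
  ||u||_{H^1}^2 = ∫_0^L u(x)^2 dx + ∫_0^L u'(x)^2 dx.
Compute u'(x) = -12*x**3 - 6*x**2 + 4*x - 2.
Then u(x)^2 = 9*x**8 + 12*x**7 - 8*x**6 + 4*x**5 + 30*x**4 + 4*x**3 - 8*x**2 + 12*x + 9 and u'(x)^2 = 144*x**6 + 144*x**5 - 60*x**4 + 40*x**2 - 16*x + 4.
Integrate each monomial from 0 to 4 using ∫_0^4 c·x^n dx = c·4^(n+1)/(n+1):
  ∫_0^4 u(x)^2 dx = ∫_0^4 (9*x^8 + 12*x^7 - 8*x^6 + 4*x^5 + 30*x^4 + 4*x^3 - 8*x^2 + 12*x + 9) dx. Term by term:
    ∫_0^4 9*x^8 dx = 262144;  ∫_0^4 12*x^7 dx = 98304;  ∫_0^4 -8*x^6 dx = -131072/7;
    ∫_0^4 4*x^5 dx = 8192/3;  ∫_0^4 30*x^4 dx = 6144;  ∫_0^4 4*x^3 dx = 256;
    ∫_0^4 -8*x^2 dx = -512/3;  ∫_0^4 12*x dx = 96;  ∫_0^4 9 dx = 36.
  Sum: 262144 + 98304 − 131072/7 + 8192/3 + 6144 + 256 − 512/3 + 96 + 36 = 2455708/7.
  ∫_0^4 u'(x)^2 dx = ∫_0^4 (144*x^6 + 144*x^5 - 60*x^4 + 40*x^2 - 16*x + 4) dx. Term by term:
    ∫_0^4 144*x^6 dx = 2359296/7;  ∫_0^4 144*x^5 dx = 98304;  ∫_0^4 -60*x^4 dx = -12288;
    ∫_0^4 40*x^2 dx = 2560/3;  ∫_0^4 -16*x dx = -128;  ∫_0^4 4 dx = 16.
  Sum: 2359296/7 + 98304 − 12288 + 2560/3 − 128 + 16 = 8899792/21.
Adding: ||u||_{H^1}^2 = 2455708/7 + 8899792/21 = 16266916/21.


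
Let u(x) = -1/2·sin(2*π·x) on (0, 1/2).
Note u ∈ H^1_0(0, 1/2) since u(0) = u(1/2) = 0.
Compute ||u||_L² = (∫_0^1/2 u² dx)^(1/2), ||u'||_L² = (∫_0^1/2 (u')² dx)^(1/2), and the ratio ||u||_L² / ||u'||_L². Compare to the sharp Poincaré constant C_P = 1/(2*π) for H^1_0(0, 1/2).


||u||_L² / ||u'||_L² = 1/(2*π) = C_P.

u(x) = -1/2·sin(2*π·x), so u'(x) = -π*cos(2*π*x).
Writing u(x) = A·sin(kπx/L) with A = -1/2 and k = 1, use ∫_0^L sin²(kπx/L) dx = L/2 and ∫_0^L cos²(kπx/L) dx = L/2.
u² = 1/4·sin²(2*π·x) and (u')² = π^2·cos²(2*π·x), and each of sin², cos² integrates to L/2 = 1/4 over (0, 1/2).
∫_0^1/2 u² dx = 1/16, so ||u||_L² = 1/4.
∫_0^1/2 (u')² dx = π^2/4, so ||u'||_L² = π/2.
Ratio ||u||_L² / ||u'||_L² = 1/(2*π).
Sharp Poincaré constant on H^1_0(0, 1/2) is C_P = L/π = 1/(2*π), achieved by sin(2*π·x).
This is the k = 1 eigenfunction (up to amplitude), so the ratio equals the sharp Poincaré constant exactly.


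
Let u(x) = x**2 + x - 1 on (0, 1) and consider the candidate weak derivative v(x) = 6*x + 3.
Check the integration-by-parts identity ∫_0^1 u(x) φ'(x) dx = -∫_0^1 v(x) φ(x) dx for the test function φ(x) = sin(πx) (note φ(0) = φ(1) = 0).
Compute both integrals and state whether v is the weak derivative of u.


LHS = -4/π, RHS = -12/π. No, v is not the weak derivative of u.

u(x) = x**2 + x - 1, classical derivative u'(x) = 2*x + 1.
φ(x) = sin(πx), so φ'(x) = π*cos(π*x).
Note φ(0) = φ(1) = 0, so the boundary term u·φ vanishes.
LHS = ∫_0^1 u(x) φ'(x) dx = ∫_0^1 (π*x^2*cos(π*x) + π*x*cos(π*x) - π*cos(π*x)) dx. Term by term:
  ∫_0^1 -π*cos(π*x) dx = 0;  ∫_0^1 π*x*cos(π*x) dx = -2/π;  ∫_0^1 π*x^2*cos(π*x) dx = -2/π.
Sum: 0 − 2/π − 2/π = -4/π.
So LHS = -4/π.
∫_0^1 v(x) φ(x) dx = ∫_0^1 (6*x*sin(π*x) + 3*sin(π*x)) dx. Term by term:
  ∫_0^1 3*sin(π*x) dx = 6/π;  ∫_0^1 6*x*sin(π*x) dx = 6/π.
Sum: 6/π + 6/π = 12/π.
So RHS = -∫_0^1 v(x) φ(x) dx = -12/π.
LHS − RHS = 8/π ≠ 0, so the identity fails.
(For a valid weak derivative the identity must hold for EVERY test function, in particular this one. The failure shows v is NOT the weak derivative of u.)
Correct weak derivative would be u'(x) = 2*x + 1.


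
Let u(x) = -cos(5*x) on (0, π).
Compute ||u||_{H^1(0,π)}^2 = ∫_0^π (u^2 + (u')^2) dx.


||u||_{H^1(0,π)}^2 = 13*π

u'(x) = 5*sin(5*x).
Expand u² and (u')² and integrate term by term on (0, π), using: for integers n ≥ 1, ∫_0^π sin²(nx) dx = ∫_0^π cos²(nx) dx = π/2; for n ≠ n', ∫_0^π sin(nx)sin(n'x) dx = ∫_0^π cos(nx)cos(n'x) dx = 0; and by product-to-sum, ∫_0^π sin(nx)cos(n'x) dx = ½∫_0^π [sin((n+n')x) + sin((n−n')x)] dx, which is 0 when n+n' is even and 2n/(n²−n'²) when n+n' is odd (it need not vanish on (0, π)).
  u² squared terms: (-1)²·∫cos(5x)² dx = 1·π/2 = π/2.
  So ∫_0^π u² dx = π/2.
  (u')² squared terms: (5)²·∫sin(5x)² dx = 25·π/2 = 25*π/2.
  So ∫_0^π (u')² dx = 25*π/2.
||u||_{H^1}^2 = (π/2) + (25*π/2) = 13*π.


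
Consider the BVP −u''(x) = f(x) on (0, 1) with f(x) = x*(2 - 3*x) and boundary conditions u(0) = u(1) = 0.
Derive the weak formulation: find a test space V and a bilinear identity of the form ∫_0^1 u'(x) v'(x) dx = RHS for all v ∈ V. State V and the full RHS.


V = H^1_0(0, 1) (so v(0) = v(1) = 0); weak form: ∫_0^1 u'v' dx = ∫_0^1 (x*(2 - 3*x)) v dx for all v ∈ V.

Multiply both sides by a test function v and integrate from 0 to 1:
  ∫_0^1 −u''(x) v(x) dx = ∫_0^1 f(x) v(x) dx.
Integrate the LHS by parts once:
  ∫_0^1 −u'' v dx = −[u'(x) v(x)]_0^1 + ∫_0^1 u'(x) v'(x) dx.
Thus ∫_0^1 u'(x) v'(x) dx = ∫_0^1 f(x) v(x) dx + [u'(x) v(x)]_0^1.
Choose V so that boundary terms are either known or forced to vanish.
u is Dirichlet: u(0) = u(1) = 0. Let V = H^1_0(0, 1); then v(0) = v(1) = 0, and [u' v]_0^1 = 0.
Weak formulation: find u (satisfying any essential BC) such that ∫_0^1 u'(x) v'(x) dx = ∫_0^1 f v dx for all v ∈ V.
Substituting f(x) = x*(2 - 3*x), the right-hand side is ∫_0^1 (x*(2 - 3*x)) v dx.


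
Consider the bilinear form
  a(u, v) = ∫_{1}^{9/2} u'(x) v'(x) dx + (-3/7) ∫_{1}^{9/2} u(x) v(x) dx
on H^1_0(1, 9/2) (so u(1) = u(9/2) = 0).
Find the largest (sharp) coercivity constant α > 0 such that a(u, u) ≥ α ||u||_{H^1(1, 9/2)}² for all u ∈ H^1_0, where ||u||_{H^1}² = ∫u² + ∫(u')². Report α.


α = (-21 + 4*π^2)/(4*π^2 + 49)

Coercivity of a(·,·) on H^1_0(1, 9/2) means a(u, u) ≥ α ||u||_{H^1}² for every u ∈ H^1_0.
The interval has length L = 7/2, and Poincaré/coercivity depend only on L. Here a(u, u) = ∫(u')² + (-3/7)·∫u².
Here c = -3/7 < 0 with |c| < (π/L)² = 4*π^2/49, so coercivity still holds. The condition a(u,u) ≥ α||u||_{H^1}² reads (1−α)∫(u')² ≥ (α−c)∫u². Any admissible α is ≤ 1 (rapidly oscillating u have ∫u²/∫(u')² → 0), and α = 1 would force 0 ≥ (1−c)∫u², impossible since c < 1; so 1−α > 0. By the sharp Poincaré inequality on H^1_0 of an interval of length L, ∫(u')² ≥ (π/L)²∫u² with equality for the first sine mode sin(π(x−x₀)/L) (x₀ the left endpoint), so the inequality holds for all u iff (1−α)(π/L)² ≥ α − c, i.e. α ≤ ((π/L)² + c)/((π/L)² + 1) = (1 + c(L/π)²)/(1 + (L/π)²). (Direct route, valid since c ≤ 0: Poincaré gives c∫u² ≥ c(L/π)²∫(u')², so a(u,u) ≥ (1 + c(L/π)²)∫(u')², while ||u||_{H^1}² ≤ (1 + (L/π)²)∫(u')²; dividing yields the same α.) With (π/L)² = 4*π^2/49 and c = -3/7, the largest admissible constant is α = ((π/L)² + c)/((π/L)² + 1).
Simplifying, α = (-21 + 4*π^2)/(4*π^2 + 49).


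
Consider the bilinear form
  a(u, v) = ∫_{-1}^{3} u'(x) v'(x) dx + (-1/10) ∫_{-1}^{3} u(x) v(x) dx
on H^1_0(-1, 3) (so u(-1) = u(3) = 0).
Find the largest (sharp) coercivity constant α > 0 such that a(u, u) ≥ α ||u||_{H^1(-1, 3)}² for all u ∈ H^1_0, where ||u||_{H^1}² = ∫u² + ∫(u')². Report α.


α = (-8/5 + π^2)/(π^2 + 16)

Coercivity of a(·,·) on H^1_0(-1, 3) means a(u, u) ≥ α ||u||_{H^1}² for every u ∈ H^1_0.
The interval has length L = 4, and Poincaré/coercivity depend only on L. Here a(u, u) = ∫(u')² + (-1/10)·∫u².
Here c = -1/10 < 0 with |c| < (π/L)² = π^2/16, so coercivity still holds. The condition a(u,u) ≥ α||u||_{H^1}² reads (1−α)∫(u')² ≥ (α−c)∫u². Any admissible α is ≤ 1 (rapidly oscillating u have ∫u²/∫(u')² → 0), and α = 1 would force 0 ≥ (1−c)∫u², impossible since c < 1; so 1−α > 0. By the sharp Poincaré inequality on H^1_0 of an interval of length L, ∫(u')² ≥ (π/L)²∫u² with equality for the first sine mode sin(π(x−x₀)/L) (x₀ the left endpoint), so the inequality holds for all u iff (1−α)(π/L)² ≥ α − c, i.e. α ≤ ((π/L)² + c)/((π/L)² + 1) = (1 + c(L/π)²)/(1 + (L/π)²). (Direct route, valid since c ≤ 0: Poincaré gives c∫u² ≥ c(L/π)²∫(u')², so a(u,u) ≥ (1 + c(L/π)²)∫(u')², while ||u||_{H^1}² ≤ (1 + (L/π)²)∫(u')²; dividing yields the same α.) With (π/L)² = π^2/16 and c = -1/10, the largest admissible constant is α = ((π/L)² + c)/((π/L)² + 1).
Simplifying, α = (-8/5 + π^2)/(π^2 + 16).


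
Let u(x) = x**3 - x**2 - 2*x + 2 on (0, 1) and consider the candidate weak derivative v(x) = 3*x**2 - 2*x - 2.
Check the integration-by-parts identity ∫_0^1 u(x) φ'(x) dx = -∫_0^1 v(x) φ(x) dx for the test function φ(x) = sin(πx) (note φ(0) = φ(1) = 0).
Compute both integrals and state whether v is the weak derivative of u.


LHS = 12/π^3 + 3/π, RHS = 12/π^3 + 3/π. Yes, v = u' weakly.

u(x) = x**3 - x**2 - 2*x + 2, classical derivative u'(x) = 3*x**2 - 2*x - 2.
φ(x) = sin(πx), so φ'(x) = π*cos(π*x).
Note φ(0) = φ(1) = 0, so the boundary term u·φ vanishes.
LHS = ∫_0^1 u(x) φ'(x) dx = ∫_0^1 (π*x^3*cos(π*x) - π*x^2*cos(π*x) - 2*π*x*cos(π*x) + 2*π*cos(π*x)) dx. Term by term:
  ∫_0^1 2*π*cos(π*x) dx = 0;  ∫_0^1 π*x^3*cos(π*x) dx = -3/π + 12/π^3;  ∫_0^1 -π*x^2*cos(π*x) dx = 2/π;
  ∫_0^1 -2*π*x*cos(π*x) dx = 4/π.
Sum: 0 + -3/π + 12/π^3 + 2/π + 4/π = 12/π^3 + 3/π.
So LHS = 12/π^3 + 3/π.
∫_0^1 v(x) φ(x) dx = ∫_0^1 (3*x^2*sin(π*x) - 2*x*sin(π*x) - 2*sin(π*x)) dx. Term by term:
  ∫_0^1 -2*sin(π*x) dx = -4/π;  ∫_0^1 -2*x*sin(π*x) dx = -2/π;  ∫_0^1 3*x^2*sin(π*x) dx = -12/π^3 + 3/π.
Sum: -4/π − 2/π + -12/π^3 + 3/π = -3/π - 12/π^3.
So RHS = -∫_0^1 v(x) φ(x) dx = 12/π^3 + 3/π.
LHS = RHS, so the identity holds for this test φ.
Moreover u is smooth here and v(x) = u'(x) = 3*x**2 - 2*x - 2 pointwise, so the identity holds for every test function. Hence v is the weak derivative of u.


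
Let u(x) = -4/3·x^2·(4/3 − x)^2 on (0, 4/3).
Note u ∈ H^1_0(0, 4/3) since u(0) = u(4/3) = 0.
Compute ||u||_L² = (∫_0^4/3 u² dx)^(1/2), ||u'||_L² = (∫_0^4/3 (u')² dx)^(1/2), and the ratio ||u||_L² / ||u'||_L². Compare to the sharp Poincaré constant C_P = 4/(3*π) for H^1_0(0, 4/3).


||u||_L² / ||u'||_L² = 2*sqrt(3)/9 < C_P = 4/(3*π).

u(x) = -4/3·x^2·(4/3 − x)^2, so u'(x) = 16*x*(-9*x^2 + 18*x - 8)/27.
u(x) = -4/3·x^2·(4/3 − x)^2 vanishes at x = 0 and x = 4/3, so u ∈ H^1_0(0, 4/3). Differentiate via the product rule and integrate the resulting polynomials term by term.
  ∫_0^4/3 u² dx = ∫_0^4/3 (16*x^8/9 - 256*x^7/27 + 512*x^6/27 - 4096*x^5/243 + 4096*x^4/729) dx. Term by term:
    ∫_0^4/3 16*x^8/9 dx = 4194304/1594323;  ∫_0^4/3 -256*x^7/27 dx = -2097152/177147;  ∫_0^4/3 512*x^6/27 dx = 8388608/413343;
    ∫_0^4/3 -4096*x^5/243 dx = -8388608/531441;  ∫_0^4/3 4096*x^4/729 dx = 4194304/885735.
  Sum: 4194304/1594323 − 2097152/177147 + 8388608/413343 − 8388608/531441 + 4194304/885735 = 2097152/55801305.
  ∫_0^4/3 (u')² dx = ∫_0^4/3 (256*x^6/9 - 1024*x^5/9 + 13312*x^4/81 - 8192*x^3/81 + 16384*x^2/729) dx. Term by term:
    ∫_0^4/3 256*x^6/9 dx = 4194304/137781;  ∫_0^4/3 -1024*x^5/9 dx = -2097152/19683;  ∫_0^4/3 13312*x^4/81 dx = 13631488/98415;
    ∫_0^4/3 -8192*x^3/81 dx = -524288/6561;  ∫_0^4/3 16384*x^2/729 dx = 1048576/59049.
  Sum: 4194304/137781 − 2097152/19683 + 13631488/98415 − 524288/6561 + 1048576/59049 = 524288/2066715.
∫_0^4/3 u² dx = 2097152/55801305, so ||u||_L² = 1024*sqrt(210)/76545.
∫_0^4/3 (u')² dx = 524288/2066715, so ||u'||_L² = 512*sqrt(70)/8505.
Ratio ||u||_L² / ||u'||_L² = 2*sqrt(3)/9.
Sharp Poincaré constant on H^1_0(0, 4/3) is C_P = L/π = 4/(3*π), achieved by sin(3*π/4·x).
A polynomial bump cannot attain the sharp Poincaré constant (only the first sine eigenfunction does), so the ratio is strictly less than C_P, consistent with ||u||_L² ≤ C_P ||u'||_L².


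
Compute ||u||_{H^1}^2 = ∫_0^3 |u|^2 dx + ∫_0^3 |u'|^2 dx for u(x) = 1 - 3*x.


||u||_{H^1}^2 = 84

The H^1 norm (squared) on an interval (0, L) is
  ||u||_{H^1}^2 = ∫_0^L u(x)^2 dx + ∫_0^L u'(x)^2 dx.
Compute u'(x) = -3.
Then u(x)^2 = 9*x**2 - 6*x + 1 and u'(x)^2 = 9.
Integrate each monomial from 0 to 3 using ∫_0^3 c·x^n dx = c·3^(n+1)/(n+1):
  ∫_0^3 u(x)^2 dx = ∫_0^3 (9*x^2 - 6*x + 1) dx. Term by term:
    ∫_0^3 9*x^2 dx = 81;  ∫_0^3 -6*x dx = -27;  ∫_0^3 1 dx = 3.
  Sum: 81 − 27 + 3 = 57.
  ∫_0^3 u'(x)^2 dx = ∫_0^3 (9) dx. Term by term:
    ∫_0^3 9 dx = 27.
Adding: ||u||_{H^1}^2 = 57 + 27 = 84.


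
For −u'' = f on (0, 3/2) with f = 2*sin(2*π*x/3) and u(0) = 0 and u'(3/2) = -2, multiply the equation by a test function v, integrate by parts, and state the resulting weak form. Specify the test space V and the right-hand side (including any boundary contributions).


V = {v ∈ H^1(0, 3/2) : v(0) = 0} (test functions vanish at x = 0 where u is specified); weak form: ∫_0^3/2 u'v' dx = ∫_0^3/2 (2*sin(2*π*x/3)) v dx − 2·v(3/2) for all v ∈ V.

Multiply both sides by a test function v and integrate from 0 to 3/2:
  ∫_0^3/2 −u''(x) v(x) dx = ∫_0^3/2 f(x) v(x) dx.
Integrate the LHS by parts once:
  ∫_0^3/2 −u'' v dx = −[u'(x) v(x)]_0^3/2 + ∫_0^3/2 u'(x) v'(x) dx.
Thus ∫_0^3/2 u'(x) v'(x) dx = ∫_0^3/2 f(x) v(x) dx + [u'(x) v(x)]_0^3/2.
Choose V so that boundary terms are either known or forced to vanish.
Mixed BC: u(0) = 0 (Dirichlet) and u'(3/2) = -2 (Neumann). Define V = {v ∈ H^1(0, 3/2) : v(0) = 0}. Then [u' v]_0^3/2 = u'(3/2)·v(3/2) − u'(0)·0 = − 2·v(3/2).
Weak formulation: find u (satisfying any essential BC) such that ∫_0^3/2 u'(x) v'(x) dx = ∫_0^3/2 f v dx − 2·v(3/2) for all v ∈ V (Dirichlet at 0 absorbed into V; Neumann datum at x = 3/2 contributes the boundary term).
Substituting f(x) = 2*sin(2*π*x/3), the right-hand side is ∫_0^3/2 (2*sin(2*π*x/3)) v dx − 2·v(3/2).


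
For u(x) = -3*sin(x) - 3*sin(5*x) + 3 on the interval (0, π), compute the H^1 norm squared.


||u||_{H^1(0,π)}^2 = -216/5 + 135*π

u'(x) = -3*cos(x) - 15*cos(5*x).
Expand u² and (u')² and integrate term by term on (0, π), using: for integers n ≥ 1, ∫_0^π sin²(nx) dx = ∫_0^π cos²(nx) dx = π/2; for n ≠ n', ∫_0^π sin(nx)sin(n'x) dx = ∫_0^π cos(nx)cos(n'x) dx = 0; and by product-to-sum, ∫_0^π sin(nx)cos(n'x) dx = ½∫_0^π [sin((n+n')x) + sin((n−n')x)] dx, which is 0 when n+n' is even and 2n/(n²−n'²) when n+n' is odd (it need not vanish on (0, π)). For the constant mode: ∫_0^π 1 dx = π, ∫_0^π cos(nx) dx = 0, ∫_0^π sin(nx) dx = (1−(−1)^n)/n.
  u² squared terms: (3)²·∫1 dx = 9·π = 9*π;  (-3)²·∫sin(x)² dx = 9·π/2 = 9*π/2;  (-3)²·∫sin(5x)² dx = 9·π/2 = 9*π/2.
  u² cross terms: 2·(3)·(-3)·∫1·sin(x) dx = -18·(2) = -36;  2·(3)·(-3)·∫1·sin(5x) dx = -18·(2/5) = -36/5;  2·(-3)·(-3)·∫sin(x)·sin(5x) dx = 18·(0) = 0.
  So ∫_0^π u² dx = 9*π + 9*π/2 + 9*π/2 − 36 − 36/5 + 0 = -216/5 + 18*π.
  (u')² squared terms: (-15)²·∫cos(5x)² dx = 225·π/2 = 225*π/2;  (-3)²·∫cos(x)² dx = 9·π/2 = 9*π/2.
  (u')² cross terms: 2·(-15)·(-3)·∫cos(5x)·cos(x) dx = 90·(0) = 0.
  So ∫_0^π (u')² dx = 225*π/2 + 9*π/2 + 0 = 117*π.
||u||_{H^1}^2 = (-216/5 + 18*π) + (117*π) = -216/5 + 135*π.
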